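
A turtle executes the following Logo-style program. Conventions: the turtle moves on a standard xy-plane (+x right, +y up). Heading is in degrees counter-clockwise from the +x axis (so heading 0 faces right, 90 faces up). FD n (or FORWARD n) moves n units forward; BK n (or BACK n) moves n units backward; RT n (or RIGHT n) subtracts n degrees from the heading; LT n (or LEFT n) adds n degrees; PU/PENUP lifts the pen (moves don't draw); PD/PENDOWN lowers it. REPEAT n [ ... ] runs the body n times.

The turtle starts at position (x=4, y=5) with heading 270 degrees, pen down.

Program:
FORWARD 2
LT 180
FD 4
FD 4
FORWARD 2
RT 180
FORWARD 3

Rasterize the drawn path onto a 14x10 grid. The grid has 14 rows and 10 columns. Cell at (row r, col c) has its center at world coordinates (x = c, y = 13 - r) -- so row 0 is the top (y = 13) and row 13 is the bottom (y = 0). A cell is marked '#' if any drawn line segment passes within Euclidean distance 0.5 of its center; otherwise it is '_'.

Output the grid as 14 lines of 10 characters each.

Segment 0: (4,5) -> (4,3)
Segment 1: (4,3) -> (4,7)
Segment 2: (4,7) -> (4,11)
Segment 3: (4,11) -> (4,13)
Segment 4: (4,13) -> (4,10)

Answer: ____#_____
____#_____
____#_____
____#_____
____#_____
____#_____
____#_____
____#_____
____#_____
____#_____
____#_____
__________
__________
__________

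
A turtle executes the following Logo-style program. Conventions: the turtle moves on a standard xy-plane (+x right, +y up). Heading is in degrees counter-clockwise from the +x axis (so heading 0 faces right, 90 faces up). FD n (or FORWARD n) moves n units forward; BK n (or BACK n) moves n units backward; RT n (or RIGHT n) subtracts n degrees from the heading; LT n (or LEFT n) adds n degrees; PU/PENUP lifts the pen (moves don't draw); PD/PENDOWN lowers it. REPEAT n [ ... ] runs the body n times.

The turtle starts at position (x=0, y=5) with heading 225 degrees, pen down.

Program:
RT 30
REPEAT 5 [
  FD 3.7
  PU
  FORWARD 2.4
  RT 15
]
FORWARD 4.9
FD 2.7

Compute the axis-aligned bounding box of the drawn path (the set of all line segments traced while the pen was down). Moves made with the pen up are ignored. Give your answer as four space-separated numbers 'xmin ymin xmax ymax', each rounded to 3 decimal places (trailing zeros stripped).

Answer: -3.574 4.042 0 5

Derivation:
Executing turtle program step by step:
Start: pos=(0,5), heading=225, pen down
RT 30: heading 225 -> 195
REPEAT 5 [
  -- iteration 1/5 --
  FD 3.7: (0,5) -> (-3.574,4.042) [heading=195, draw]
  PU: pen up
  FD 2.4: (-3.574,4.042) -> (-5.892,3.421) [heading=195, move]
  RT 15: heading 195 -> 180
  -- iteration 2/5 --
  FD 3.7: (-5.892,3.421) -> (-9.592,3.421) [heading=180, move]
  PU: pen up
  FD 2.4: (-9.592,3.421) -> (-11.992,3.421) [heading=180, move]
  RT 15: heading 180 -> 165
  -- iteration 3/5 --
  FD 3.7: (-11.992,3.421) -> (-15.566,4.379) [heading=165, move]
  PU: pen up
  FD 2.4: (-15.566,4.379) -> (-17.884,5) [heading=165, move]
  RT 15: heading 165 -> 150
  -- iteration 4/5 --
  FD 3.7: (-17.884,5) -> (-21.089,6.85) [heading=150, move]
  PU: pen up
  FD 2.4: (-21.089,6.85) -> (-23.167,8.05) [heading=150, move]
  RT 15: heading 150 -> 135
  -- iteration 5/5 --
  FD 3.7: (-23.167,8.05) -> (-25.783,10.666) [heading=135, move]
  PU: pen up
  FD 2.4: (-25.783,10.666) -> (-27.48,12.363) [heading=135, move]
  RT 15: heading 135 -> 120
]
FD 4.9: (-27.48,12.363) -> (-29.93,16.607) [heading=120, move]
FD 2.7: (-29.93,16.607) -> (-31.28,18.945) [heading=120, move]
Final: pos=(-31.28,18.945), heading=120, 1 segment(s) drawn

Segment endpoints: x in {-3.574, 0}, y in {4.042, 5}
xmin=-3.574, ymin=4.042, xmax=0, ymax=5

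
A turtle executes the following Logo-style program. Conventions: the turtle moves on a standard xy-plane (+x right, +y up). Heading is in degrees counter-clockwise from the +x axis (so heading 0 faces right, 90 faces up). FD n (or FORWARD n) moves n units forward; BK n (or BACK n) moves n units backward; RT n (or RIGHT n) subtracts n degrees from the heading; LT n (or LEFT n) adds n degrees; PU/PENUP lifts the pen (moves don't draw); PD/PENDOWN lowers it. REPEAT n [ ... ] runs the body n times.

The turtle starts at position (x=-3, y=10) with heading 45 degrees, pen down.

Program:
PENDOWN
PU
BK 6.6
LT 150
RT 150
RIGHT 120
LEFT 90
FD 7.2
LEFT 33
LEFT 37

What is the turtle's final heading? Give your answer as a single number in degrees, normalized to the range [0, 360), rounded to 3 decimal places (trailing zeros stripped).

Answer: 85

Derivation:
Executing turtle program step by step:
Start: pos=(-3,10), heading=45, pen down
PD: pen down
PU: pen up
BK 6.6: (-3,10) -> (-7.667,5.333) [heading=45, move]
LT 150: heading 45 -> 195
RT 150: heading 195 -> 45
RT 120: heading 45 -> 285
LT 90: heading 285 -> 15
FD 7.2: (-7.667,5.333) -> (-0.712,7.197) [heading=15, move]
LT 33: heading 15 -> 48
LT 37: heading 48 -> 85
Final: pos=(-0.712,7.197), heading=85, 0 segment(s) drawn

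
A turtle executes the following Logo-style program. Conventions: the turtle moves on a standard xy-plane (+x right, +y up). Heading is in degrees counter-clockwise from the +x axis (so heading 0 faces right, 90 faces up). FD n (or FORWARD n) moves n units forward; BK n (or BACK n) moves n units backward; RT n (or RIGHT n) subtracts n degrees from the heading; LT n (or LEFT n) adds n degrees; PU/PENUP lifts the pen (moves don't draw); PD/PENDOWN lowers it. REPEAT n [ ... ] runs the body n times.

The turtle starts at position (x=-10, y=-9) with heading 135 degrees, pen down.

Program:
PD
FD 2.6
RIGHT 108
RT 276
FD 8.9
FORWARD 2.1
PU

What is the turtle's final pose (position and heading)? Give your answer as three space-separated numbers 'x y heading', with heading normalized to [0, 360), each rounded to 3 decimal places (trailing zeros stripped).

Executing turtle program step by step:
Start: pos=(-10,-9), heading=135, pen down
PD: pen down
FD 2.6: (-10,-9) -> (-11.838,-7.162) [heading=135, draw]
RT 108: heading 135 -> 27
RT 276: heading 27 -> 111
FD 8.9: (-11.838,-7.162) -> (-15.028,1.147) [heading=111, draw]
FD 2.1: (-15.028,1.147) -> (-15.781,3.108) [heading=111, draw]
PU: pen up
Final: pos=(-15.781,3.108), heading=111, 3 segment(s) drawn

Answer: -15.781 3.108 111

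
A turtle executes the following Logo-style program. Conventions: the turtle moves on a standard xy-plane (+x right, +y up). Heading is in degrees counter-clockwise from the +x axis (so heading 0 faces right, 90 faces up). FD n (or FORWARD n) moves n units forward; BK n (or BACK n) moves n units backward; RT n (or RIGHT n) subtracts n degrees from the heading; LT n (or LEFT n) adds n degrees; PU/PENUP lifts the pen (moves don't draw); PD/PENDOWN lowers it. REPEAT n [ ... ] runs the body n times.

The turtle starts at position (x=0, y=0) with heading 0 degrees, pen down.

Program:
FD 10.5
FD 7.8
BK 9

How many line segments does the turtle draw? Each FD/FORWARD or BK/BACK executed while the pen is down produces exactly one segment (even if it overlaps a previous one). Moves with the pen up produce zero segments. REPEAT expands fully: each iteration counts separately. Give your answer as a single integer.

Executing turtle program step by step:
Start: pos=(0,0), heading=0, pen down
FD 10.5: (0,0) -> (10.5,0) [heading=0, draw]
FD 7.8: (10.5,0) -> (18.3,0) [heading=0, draw]
BK 9: (18.3,0) -> (9.3,0) [heading=0, draw]
Final: pos=(9.3,0), heading=0, 3 segment(s) drawn
Segments drawn: 3

Answer: 3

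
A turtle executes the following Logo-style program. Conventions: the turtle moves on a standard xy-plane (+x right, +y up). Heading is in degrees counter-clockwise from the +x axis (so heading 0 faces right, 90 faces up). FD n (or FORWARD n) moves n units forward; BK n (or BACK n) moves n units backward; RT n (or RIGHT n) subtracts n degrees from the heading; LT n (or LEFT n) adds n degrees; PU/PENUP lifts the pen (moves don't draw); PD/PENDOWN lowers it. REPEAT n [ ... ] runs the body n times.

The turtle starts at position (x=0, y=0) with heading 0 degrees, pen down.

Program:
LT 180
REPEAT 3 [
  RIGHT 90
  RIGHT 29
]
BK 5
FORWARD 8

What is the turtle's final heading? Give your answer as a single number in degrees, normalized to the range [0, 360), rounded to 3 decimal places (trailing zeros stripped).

Executing turtle program step by step:
Start: pos=(0,0), heading=0, pen down
LT 180: heading 0 -> 180
REPEAT 3 [
  -- iteration 1/3 --
  RT 90: heading 180 -> 90
  RT 29: heading 90 -> 61
  -- iteration 2/3 --
  RT 90: heading 61 -> 331
  RT 29: heading 331 -> 302
  -- iteration 3/3 --
  RT 90: heading 302 -> 212
  RT 29: heading 212 -> 183
]
BK 5: (0,0) -> (4.993,0.262) [heading=183, draw]
FD 8: (4.993,0.262) -> (-2.996,-0.157) [heading=183, draw]
Final: pos=(-2.996,-0.157), heading=183, 2 segment(s) drawn

Answer: 183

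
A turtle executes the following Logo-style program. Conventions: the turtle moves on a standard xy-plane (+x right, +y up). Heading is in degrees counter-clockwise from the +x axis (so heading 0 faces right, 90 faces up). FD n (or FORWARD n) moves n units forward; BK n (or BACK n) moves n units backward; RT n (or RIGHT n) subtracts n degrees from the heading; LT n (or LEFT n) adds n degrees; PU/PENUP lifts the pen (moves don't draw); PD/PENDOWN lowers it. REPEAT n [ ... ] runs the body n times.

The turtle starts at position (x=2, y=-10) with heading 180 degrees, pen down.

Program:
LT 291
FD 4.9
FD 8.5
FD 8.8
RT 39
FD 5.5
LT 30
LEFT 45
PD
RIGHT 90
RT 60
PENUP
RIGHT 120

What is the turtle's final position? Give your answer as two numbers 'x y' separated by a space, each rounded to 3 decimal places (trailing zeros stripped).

Answer: -4.256 15.956

Derivation:
Executing turtle program step by step:
Start: pos=(2,-10), heading=180, pen down
LT 291: heading 180 -> 111
FD 4.9: (2,-10) -> (0.244,-5.425) [heading=111, draw]
FD 8.5: (0.244,-5.425) -> (-2.802,2.51) [heading=111, draw]
FD 8.8: (-2.802,2.51) -> (-5.956,10.725) [heading=111, draw]
RT 39: heading 111 -> 72
FD 5.5: (-5.956,10.725) -> (-4.256,15.956) [heading=72, draw]
LT 30: heading 72 -> 102
LT 45: heading 102 -> 147
PD: pen down
RT 90: heading 147 -> 57
RT 60: heading 57 -> 357
PU: pen up
RT 120: heading 357 -> 237
Final: pos=(-4.256,15.956), heading=237, 4 segment(s) drawn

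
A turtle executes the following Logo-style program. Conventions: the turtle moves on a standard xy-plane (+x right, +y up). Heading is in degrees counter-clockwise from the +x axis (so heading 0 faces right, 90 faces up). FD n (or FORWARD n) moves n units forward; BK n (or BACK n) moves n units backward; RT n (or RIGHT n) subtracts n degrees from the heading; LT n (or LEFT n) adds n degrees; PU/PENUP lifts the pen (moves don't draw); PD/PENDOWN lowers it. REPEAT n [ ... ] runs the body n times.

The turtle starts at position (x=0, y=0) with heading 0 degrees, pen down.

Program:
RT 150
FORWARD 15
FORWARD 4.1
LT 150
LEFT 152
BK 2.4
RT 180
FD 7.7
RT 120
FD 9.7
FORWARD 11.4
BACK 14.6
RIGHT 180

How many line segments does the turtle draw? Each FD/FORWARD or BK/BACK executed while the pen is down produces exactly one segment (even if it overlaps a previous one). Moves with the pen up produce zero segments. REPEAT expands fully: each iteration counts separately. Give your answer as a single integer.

Executing turtle program step by step:
Start: pos=(0,0), heading=0, pen down
RT 150: heading 0 -> 210
FD 15: (0,0) -> (-12.99,-7.5) [heading=210, draw]
FD 4.1: (-12.99,-7.5) -> (-16.541,-9.55) [heading=210, draw]
LT 150: heading 210 -> 0
LT 152: heading 0 -> 152
BK 2.4: (-16.541,-9.55) -> (-14.422,-10.677) [heading=152, draw]
RT 180: heading 152 -> 332
FD 7.7: (-14.422,-10.677) -> (-7.623,-14.292) [heading=332, draw]
RT 120: heading 332 -> 212
FD 9.7: (-7.623,-14.292) -> (-15.849,-19.432) [heading=212, draw]
FD 11.4: (-15.849,-19.432) -> (-25.517,-25.473) [heading=212, draw]
BK 14.6: (-25.517,-25.473) -> (-13.136,-17.736) [heading=212, draw]
RT 180: heading 212 -> 32
Final: pos=(-13.136,-17.736), heading=32, 7 segment(s) drawn
Segments drawn: 7

Answer: 7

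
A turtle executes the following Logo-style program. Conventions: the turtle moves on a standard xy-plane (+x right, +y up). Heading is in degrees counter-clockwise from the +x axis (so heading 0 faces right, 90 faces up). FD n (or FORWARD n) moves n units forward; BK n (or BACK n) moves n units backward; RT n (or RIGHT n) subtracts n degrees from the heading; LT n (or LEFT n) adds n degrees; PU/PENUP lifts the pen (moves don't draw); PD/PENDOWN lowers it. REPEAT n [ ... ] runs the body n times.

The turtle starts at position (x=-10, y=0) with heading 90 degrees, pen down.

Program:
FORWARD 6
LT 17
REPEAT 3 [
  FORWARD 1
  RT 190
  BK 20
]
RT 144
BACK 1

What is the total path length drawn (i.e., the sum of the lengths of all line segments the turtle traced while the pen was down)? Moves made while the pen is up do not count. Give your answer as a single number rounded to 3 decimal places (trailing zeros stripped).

Executing turtle program step by step:
Start: pos=(-10,0), heading=90, pen down
FD 6: (-10,0) -> (-10,6) [heading=90, draw]
LT 17: heading 90 -> 107
REPEAT 3 [
  -- iteration 1/3 --
  FD 1: (-10,6) -> (-10.292,6.956) [heading=107, draw]
  RT 190: heading 107 -> 277
  BK 20: (-10.292,6.956) -> (-12.73,26.807) [heading=277, draw]
  -- iteration 2/3 --
  FD 1: (-12.73,26.807) -> (-12.608,25.815) [heading=277, draw]
  RT 190: heading 277 -> 87
  BK 20: (-12.608,25.815) -> (-13.655,5.842) [heading=87, draw]
  -- iteration 3/3 --
  FD 1: (-13.655,5.842) -> (-13.602,6.841) [heading=87, draw]
  RT 190: heading 87 -> 257
  BK 20: (-13.602,6.841) -> (-9.103,26.328) [heading=257, draw]
]
RT 144: heading 257 -> 113
BK 1: (-9.103,26.328) -> (-8.713,25.408) [heading=113, draw]
Final: pos=(-8.713,25.408), heading=113, 8 segment(s) drawn

Segment lengths:
  seg 1: (-10,0) -> (-10,6), length = 6
  seg 2: (-10,6) -> (-10.292,6.956), length = 1
  seg 3: (-10.292,6.956) -> (-12.73,26.807), length = 20
  seg 4: (-12.73,26.807) -> (-12.608,25.815), length = 1
  seg 5: (-12.608,25.815) -> (-13.655,5.842), length = 20
  seg 6: (-13.655,5.842) -> (-13.602,6.841), length = 1
  seg 7: (-13.602,6.841) -> (-9.103,26.328), length = 20
  seg 8: (-9.103,26.328) -> (-8.713,25.408), length = 1
Total = 70

Answer: 70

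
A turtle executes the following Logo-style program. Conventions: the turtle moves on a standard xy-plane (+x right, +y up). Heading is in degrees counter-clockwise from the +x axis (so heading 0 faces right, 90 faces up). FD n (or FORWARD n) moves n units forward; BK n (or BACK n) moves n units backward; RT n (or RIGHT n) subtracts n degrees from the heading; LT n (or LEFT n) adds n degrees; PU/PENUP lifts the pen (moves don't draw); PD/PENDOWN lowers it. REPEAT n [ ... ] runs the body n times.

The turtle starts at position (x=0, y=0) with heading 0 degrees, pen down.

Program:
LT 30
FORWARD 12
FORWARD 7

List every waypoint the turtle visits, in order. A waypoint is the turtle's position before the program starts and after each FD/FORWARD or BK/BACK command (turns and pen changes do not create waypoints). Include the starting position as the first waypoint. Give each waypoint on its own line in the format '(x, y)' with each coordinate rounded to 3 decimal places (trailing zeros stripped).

Executing turtle program step by step:
Start: pos=(0,0), heading=0, pen down
LT 30: heading 0 -> 30
FD 12: (0,0) -> (10.392,6) [heading=30, draw]
FD 7: (10.392,6) -> (16.454,9.5) [heading=30, draw]
Final: pos=(16.454,9.5), heading=30, 2 segment(s) drawn
Waypoints (3 total):
(0, 0)
(10.392, 6)
(16.454, 9.5)

Answer: (0, 0)
(10.392, 6)
(16.454, 9.5)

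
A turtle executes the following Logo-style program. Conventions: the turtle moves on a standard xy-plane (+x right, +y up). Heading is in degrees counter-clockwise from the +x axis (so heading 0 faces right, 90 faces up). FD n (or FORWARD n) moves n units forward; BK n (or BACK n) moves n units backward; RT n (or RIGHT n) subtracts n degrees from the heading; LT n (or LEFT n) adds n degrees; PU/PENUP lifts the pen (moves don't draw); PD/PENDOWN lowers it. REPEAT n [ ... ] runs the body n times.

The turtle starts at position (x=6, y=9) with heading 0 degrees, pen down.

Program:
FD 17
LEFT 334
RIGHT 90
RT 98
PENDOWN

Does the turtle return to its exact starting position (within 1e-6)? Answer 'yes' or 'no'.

Answer: no

Derivation:
Executing turtle program step by step:
Start: pos=(6,9), heading=0, pen down
FD 17: (6,9) -> (23,9) [heading=0, draw]
LT 334: heading 0 -> 334
RT 90: heading 334 -> 244
RT 98: heading 244 -> 146
PD: pen down
Final: pos=(23,9), heading=146, 1 segment(s) drawn

Start position: (6, 9)
Final position: (23, 9)
Distance = 17; >= 1e-6 -> NOT closed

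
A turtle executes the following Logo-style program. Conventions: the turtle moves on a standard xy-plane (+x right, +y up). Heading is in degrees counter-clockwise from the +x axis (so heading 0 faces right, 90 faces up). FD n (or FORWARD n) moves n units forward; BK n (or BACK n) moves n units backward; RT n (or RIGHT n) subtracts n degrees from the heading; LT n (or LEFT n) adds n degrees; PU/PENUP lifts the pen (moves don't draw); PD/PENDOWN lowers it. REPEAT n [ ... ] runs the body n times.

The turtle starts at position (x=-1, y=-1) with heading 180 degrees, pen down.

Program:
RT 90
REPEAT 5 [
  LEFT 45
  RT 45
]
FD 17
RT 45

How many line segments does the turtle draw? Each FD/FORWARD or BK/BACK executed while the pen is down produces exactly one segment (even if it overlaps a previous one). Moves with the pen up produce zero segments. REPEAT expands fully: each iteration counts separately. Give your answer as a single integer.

Executing turtle program step by step:
Start: pos=(-1,-1), heading=180, pen down
RT 90: heading 180 -> 90
REPEAT 5 [
  -- iteration 1/5 --
  LT 45: heading 90 -> 135
  RT 45: heading 135 -> 90
  -- iteration 2/5 --
  LT 45: heading 90 -> 135
  RT 45: heading 135 -> 90
  -- iteration 3/5 --
  LT 45: heading 90 -> 135
  RT 45: heading 135 -> 90
  -- iteration 4/5 --
  LT 45: heading 90 -> 135
  RT 45: heading 135 -> 90
  -- iteration 5/5 --
  LT 45: heading 90 -> 135
  RT 45: heading 135 -> 90
]
FD 17: (-1,-1) -> (-1,16) [heading=90, draw]
RT 45: heading 90 -> 45
Final: pos=(-1,16), heading=45, 1 segment(s) drawn
Segments drawn: 1

Answer: 1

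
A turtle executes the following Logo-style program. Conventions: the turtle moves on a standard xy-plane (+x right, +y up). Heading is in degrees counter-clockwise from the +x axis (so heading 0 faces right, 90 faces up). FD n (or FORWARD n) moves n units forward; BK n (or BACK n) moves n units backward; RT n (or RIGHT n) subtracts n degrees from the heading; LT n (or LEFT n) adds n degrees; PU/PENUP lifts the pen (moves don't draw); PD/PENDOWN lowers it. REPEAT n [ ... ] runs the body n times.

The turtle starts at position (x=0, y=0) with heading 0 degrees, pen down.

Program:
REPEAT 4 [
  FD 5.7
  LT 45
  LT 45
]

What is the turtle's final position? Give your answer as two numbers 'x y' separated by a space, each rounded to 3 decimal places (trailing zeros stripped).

Answer: 0 0

Derivation:
Executing turtle program step by step:
Start: pos=(0,0), heading=0, pen down
REPEAT 4 [
  -- iteration 1/4 --
  FD 5.7: (0,0) -> (5.7,0) [heading=0, draw]
  LT 45: heading 0 -> 45
  LT 45: heading 45 -> 90
  -- iteration 2/4 --
  FD 5.7: (5.7,0) -> (5.7,5.7) [heading=90, draw]
  LT 45: heading 90 -> 135
  LT 45: heading 135 -> 180
  -- iteration 3/4 --
  FD 5.7: (5.7,5.7) -> (0,5.7) [heading=180, draw]
  LT 45: heading 180 -> 225
  LT 45: heading 225 -> 270
  -- iteration 4/4 --
  FD 5.7: (0,5.7) -> (0,0) [heading=270, draw]
  LT 45: heading 270 -> 315
  LT 45: heading 315 -> 0
]
Final: pos=(0,0), heading=0, 4 segment(s) drawn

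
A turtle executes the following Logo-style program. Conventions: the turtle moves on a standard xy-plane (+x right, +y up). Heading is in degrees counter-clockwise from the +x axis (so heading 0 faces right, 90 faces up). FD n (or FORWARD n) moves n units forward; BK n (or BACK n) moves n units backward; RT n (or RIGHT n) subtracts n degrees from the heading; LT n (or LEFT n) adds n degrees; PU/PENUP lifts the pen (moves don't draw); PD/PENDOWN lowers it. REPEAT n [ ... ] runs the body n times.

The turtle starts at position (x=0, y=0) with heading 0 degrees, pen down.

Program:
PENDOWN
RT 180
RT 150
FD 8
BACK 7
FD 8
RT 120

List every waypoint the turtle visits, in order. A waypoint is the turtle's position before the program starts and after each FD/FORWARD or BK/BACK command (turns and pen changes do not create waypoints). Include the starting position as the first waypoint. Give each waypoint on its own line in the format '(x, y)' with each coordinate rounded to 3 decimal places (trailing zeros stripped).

Executing turtle program step by step:
Start: pos=(0,0), heading=0, pen down
PD: pen down
RT 180: heading 0 -> 180
RT 150: heading 180 -> 30
FD 8: (0,0) -> (6.928,4) [heading=30, draw]
BK 7: (6.928,4) -> (0.866,0.5) [heading=30, draw]
FD 8: (0.866,0.5) -> (7.794,4.5) [heading=30, draw]
RT 120: heading 30 -> 270
Final: pos=(7.794,4.5), heading=270, 3 segment(s) drawn
Waypoints (4 total):
(0, 0)
(6.928, 4)
(0.866, 0.5)
(7.794, 4.5)

Answer: (0, 0)
(6.928, 4)
(0.866, 0.5)
(7.794, 4.5)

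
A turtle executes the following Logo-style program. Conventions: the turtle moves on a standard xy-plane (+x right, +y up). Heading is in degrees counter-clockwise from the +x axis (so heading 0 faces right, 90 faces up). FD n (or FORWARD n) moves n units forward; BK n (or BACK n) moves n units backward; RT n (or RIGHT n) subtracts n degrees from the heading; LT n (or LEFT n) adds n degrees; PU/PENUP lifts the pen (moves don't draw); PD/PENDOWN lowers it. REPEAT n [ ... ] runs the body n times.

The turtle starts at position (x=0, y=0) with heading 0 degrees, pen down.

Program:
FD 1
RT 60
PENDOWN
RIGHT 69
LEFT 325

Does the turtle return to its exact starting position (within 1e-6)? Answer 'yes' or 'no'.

Answer: no

Derivation:
Executing turtle program step by step:
Start: pos=(0,0), heading=0, pen down
FD 1: (0,0) -> (1,0) [heading=0, draw]
RT 60: heading 0 -> 300
PD: pen down
RT 69: heading 300 -> 231
LT 325: heading 231 -> 196
Final: pos=(1,0), heading=196, 1 segment(s) drawn

Start position: (0, 0)
Final position: (1, 0)
Distance = 1; >= 1e-6 -> NOT closed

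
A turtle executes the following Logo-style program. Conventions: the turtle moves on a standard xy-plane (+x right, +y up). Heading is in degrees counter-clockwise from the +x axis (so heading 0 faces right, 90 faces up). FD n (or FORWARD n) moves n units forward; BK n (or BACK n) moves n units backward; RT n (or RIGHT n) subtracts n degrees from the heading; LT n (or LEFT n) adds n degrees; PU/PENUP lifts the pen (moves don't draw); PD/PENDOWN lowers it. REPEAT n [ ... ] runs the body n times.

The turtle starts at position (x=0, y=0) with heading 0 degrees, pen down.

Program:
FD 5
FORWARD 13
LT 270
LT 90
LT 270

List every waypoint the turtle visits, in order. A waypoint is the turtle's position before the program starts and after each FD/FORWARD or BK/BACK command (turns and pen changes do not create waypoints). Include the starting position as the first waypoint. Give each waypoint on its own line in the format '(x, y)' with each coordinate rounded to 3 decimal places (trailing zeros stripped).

Answer: (0, 0)
(5, 0)
(18, 0)

Derivation:
Executing turtle program step by step:
Start: pos=(0,0), heading=0, pen down
FD 5: (0,0) -> (5,0) [heading=0, draw]
FD 13: (5,0) -> (18,0) [heading=0, draw]
LT 270: heading 0 -> 270
LT 90: heading 270 -> 0
LT 270: heading 0 -> 270
Final: pos=(18,0), heading=270, 2 segment(s) drawn
Waypoints (3 total):
(0, 0)
(5, 0)
(18, 0)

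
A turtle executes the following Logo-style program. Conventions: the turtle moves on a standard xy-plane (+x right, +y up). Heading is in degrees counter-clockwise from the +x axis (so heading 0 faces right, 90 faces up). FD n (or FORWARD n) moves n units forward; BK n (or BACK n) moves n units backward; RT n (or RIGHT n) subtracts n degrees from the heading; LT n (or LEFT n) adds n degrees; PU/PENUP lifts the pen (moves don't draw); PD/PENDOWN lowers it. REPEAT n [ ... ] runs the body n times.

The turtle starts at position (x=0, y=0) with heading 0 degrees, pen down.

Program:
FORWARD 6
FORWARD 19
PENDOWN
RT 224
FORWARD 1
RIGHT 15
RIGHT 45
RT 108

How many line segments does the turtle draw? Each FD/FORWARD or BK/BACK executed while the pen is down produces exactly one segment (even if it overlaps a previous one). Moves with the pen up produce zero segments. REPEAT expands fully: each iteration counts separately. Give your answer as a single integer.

Answer: 3

Derivation:
Executing turtle program step by step:
Start: pos=(0,0), heading=0, pen down
FD 6: (0,0) -> (6,0) [heading=0, draw]
FD 19: (6,0) -> (25,0) [heading=0, draw]
PD: pen down
RT 224: heading 0 -> 136
FD 1: (25,0) -> (24.281,0.695) [heading=136, draw]
RT 15: heading 136 -> 121
RT 45: heading 121 -> 76
RT 108: heading 76 -> 328
Final: pos=(24.281,0.695), heading=328, 3 segment(s) drawn
Segments drawn: 3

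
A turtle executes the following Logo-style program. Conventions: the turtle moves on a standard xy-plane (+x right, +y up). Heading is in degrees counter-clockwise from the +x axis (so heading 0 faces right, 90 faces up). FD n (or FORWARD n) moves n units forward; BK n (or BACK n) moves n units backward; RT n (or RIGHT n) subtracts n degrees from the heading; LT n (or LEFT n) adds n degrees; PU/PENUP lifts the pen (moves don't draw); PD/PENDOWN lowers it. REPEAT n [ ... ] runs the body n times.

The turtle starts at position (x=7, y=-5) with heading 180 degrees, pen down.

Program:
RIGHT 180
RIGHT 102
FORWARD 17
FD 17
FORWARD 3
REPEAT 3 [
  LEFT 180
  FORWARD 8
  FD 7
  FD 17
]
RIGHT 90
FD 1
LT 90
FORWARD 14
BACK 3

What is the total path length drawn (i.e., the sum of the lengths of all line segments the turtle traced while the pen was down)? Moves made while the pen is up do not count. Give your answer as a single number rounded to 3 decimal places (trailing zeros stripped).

Answer: 151

Derivation:
Executing turtle program step by step:
Start: pos=(7,-5), heading=180, pen down
RT 180: heading 180 -> 0
RT 102: heading 0 -> 258
FD 17: (7,-5) -> (3.466,-21.629) [heading=258, draw]
FD 17: (3.466,-21.629) -> (-0.069,-38.257) [heading=258, draw]
FD 3: (-0.069,-38.257) -> (-0.693,-41.191) [heading=258, draw]
REPEAT 3 [
  -- iteration 1/3 --
  LT 180: heading 258 -> 78
  FD 8: (-0.693,-41.191) -> (0.971,-33.366) [heading=78, draw]
  FD 7: (0.971,-33.366) -> (2.426,-26.519) [heading=78, draw]
  FD 17: (2.426,-26.519) -> (5.96,-9.891) [heading=78, draw]
  -- iteration 2/3 --
  LT 180: heading 78 -> 258
  FD 8: (5.96,-9.891) -> (4.297,-17.716) [heading=258, draw]
  FD 7: (4.297,-17.716) -> (2.842,-24.563) [heading=258, draw]
  FD 17: (2.842,-24.563) -> (-0.693,-41.191) [heading=258, draw]
  -- iteration 3/3 --
  LT 180: heading 258 -> 78
  FD 8: (-0.693,-41.191) -> (0.971,-33.366) [heading=78, draw]
  FD 7: (0.971,-33.366) -> (2.426,-26.519) [heading=78, draw]
  FD 17: (2.426,-26.519) -> (5.96,-9.891) [heading=78, draw]
]
RT 90: heading 78 -> 348
FD 1: (5.96,-9.891) -> (6.939,-10.099) [heading=348, draw]
LT 90: heading 348 -> 78
FD 14: (6.939,-10.099) -> (9.849,3.595) [heading=78, draw]
BK 3: (9.849,3.595) -> (9.226,0.661) [heading=78, draw]
Final: pos=(9.226,0.661), heading=78, 15 segment(s) drawn

Segment lengths:
  seg 1: (7,-5) -> (3.466,-21.629), length = 17
  seg 2: (3.466,-21.629) -> (-0.069,-38.257), length = 17
  seg 3: (-0.069,-38.257) -> (-0.693,-41.191), length = 3
  seg 4: (-0.693,-41.191) -> (0.971,-33.366), length = 8
  seg 5: (0.971,-33.366) -> (2.426,-26.519), length = 7
  seg 6: (2.426,-26.519) -> (5.96,-9.891), length = 17
  seg 7: (5.96,-9.891) -> (4.297,-17.716), length = 8
  seg 8: (4.297,-17.716) -> (2.842,-24.563), length = 7
  seg 9: (2.842,-24.563) -> (-0.693,-41.191), length = 17
  seg 10: (-0.693,-41.191) -> (0.971,-33.366), length = 8
  seg 11: (0.971,-33.366) -> (2.426,-26.519), length = 7
  seg 12: (2.426,-26.519) -> (5.96,-9.891), length = 17
  seg 13: (5.96,-9.891) -> (6.939,-10.099), length = 1
  seg 14: (6.939,-10.099) -> (9.849,3.595), length = 14
  seg 15: (9.849,3.595) -> (9.226,0.661), length = 3
Total = 151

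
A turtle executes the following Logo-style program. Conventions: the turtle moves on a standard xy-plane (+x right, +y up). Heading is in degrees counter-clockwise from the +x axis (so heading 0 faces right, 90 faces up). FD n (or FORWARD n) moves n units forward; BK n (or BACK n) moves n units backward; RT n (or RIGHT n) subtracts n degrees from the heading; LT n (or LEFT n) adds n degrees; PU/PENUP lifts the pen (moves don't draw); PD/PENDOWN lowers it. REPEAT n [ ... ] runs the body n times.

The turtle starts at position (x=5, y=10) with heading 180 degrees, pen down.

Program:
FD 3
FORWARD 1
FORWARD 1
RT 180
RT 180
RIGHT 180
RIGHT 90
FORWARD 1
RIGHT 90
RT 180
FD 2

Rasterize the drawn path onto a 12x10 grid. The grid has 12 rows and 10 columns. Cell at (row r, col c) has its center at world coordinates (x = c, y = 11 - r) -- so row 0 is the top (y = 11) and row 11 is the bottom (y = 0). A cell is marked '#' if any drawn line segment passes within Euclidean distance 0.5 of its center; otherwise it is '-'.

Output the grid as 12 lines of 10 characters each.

Answer: ----------
######----
###-------
----------
----------
----------
----------
----------
----------
----------
----------
----------

Derivation:
Segment 0: (5,10) -> (2,10)
Segment 1: (2,10) -> (1,10)
Segment 2: (1,10) -> (0,10)
Segment 3: (0,10) -> (0,9)
Segment 4: (0,9) -> (2,9)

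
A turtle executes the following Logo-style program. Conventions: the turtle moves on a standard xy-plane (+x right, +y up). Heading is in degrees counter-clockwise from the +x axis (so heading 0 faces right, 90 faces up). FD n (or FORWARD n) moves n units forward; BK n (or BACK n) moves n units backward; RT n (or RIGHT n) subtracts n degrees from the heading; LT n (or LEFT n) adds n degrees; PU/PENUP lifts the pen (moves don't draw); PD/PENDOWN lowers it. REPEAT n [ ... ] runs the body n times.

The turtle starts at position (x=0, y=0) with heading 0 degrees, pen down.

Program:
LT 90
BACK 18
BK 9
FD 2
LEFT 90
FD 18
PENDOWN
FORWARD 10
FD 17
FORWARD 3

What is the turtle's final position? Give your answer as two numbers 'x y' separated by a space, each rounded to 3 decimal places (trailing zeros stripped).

Executing turtle program step by step:
Start: pos=(0,0), heading=0, pen down
LT 90: heading 0 -> 90
BK 18: (0,0) -> (0,-18) [heading=90, draw]
BK 9: (0,-18) -> (0,-27) [heading=90, draw]
FD 2: (0,-27) -> (0,-25) [heading=90, draw]
LT 90: heading 90 -> 180
FD 18: (0,-25) -> (-18,-25) [heading=180, draw]
PD: pen down
FD 10: (-18,-25) -> (-28,-25) [heading=180, draw]
FD 17: (-28,-25) -> (-45,-25) [heading=180, draw]
FD 3: (-45,-25) -> (-48,-25) [heading=180, draw]
Final: pos=(-48,-25), heading=180, 7 segment(s) drawn

Answer: -48 -25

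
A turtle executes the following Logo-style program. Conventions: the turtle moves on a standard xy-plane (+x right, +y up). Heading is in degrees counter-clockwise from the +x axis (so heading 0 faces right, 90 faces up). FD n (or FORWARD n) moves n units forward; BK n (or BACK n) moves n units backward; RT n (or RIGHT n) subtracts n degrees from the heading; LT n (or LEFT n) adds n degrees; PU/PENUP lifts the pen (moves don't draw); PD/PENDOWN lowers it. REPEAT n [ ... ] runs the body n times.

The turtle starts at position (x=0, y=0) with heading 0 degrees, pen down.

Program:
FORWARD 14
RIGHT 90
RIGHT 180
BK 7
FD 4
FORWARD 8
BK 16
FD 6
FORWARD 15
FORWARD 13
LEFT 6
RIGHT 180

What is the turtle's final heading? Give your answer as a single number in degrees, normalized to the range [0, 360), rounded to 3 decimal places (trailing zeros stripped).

Answer: 276

Derivation:
Executing turtle program step by step:
Start: pos=(0,0), heading=0, pen down
FD 14: (0,0) -> (14,0) [heading=0, draw]
RT 90: heading 0 -> 270
RT 180: heading 270 -> 90
BK 7: (14,0) -> (14,-7) [heading=90, draw]
FD 4: (14,-7) -> (14,-3) [heading=90, draw]
FD 8: (14,-3) -> (14,5) [heading=90, draw]
BK 16: (14,5) -> (14,-11) [heading=90, draw]
FD 6: (14,-11) -> (14,-5) [heading=90, draw]
FD 15: (14,-5) -> (14,10) [heading=90, draw]
FD 13: (14,10) -> (14,23) [heading=90, draw]
LT 6: heading 90 -> 96
RT 180: heading 96 -> 276
Final: pos=(14,23), heading=276, 8 segment(s) drawn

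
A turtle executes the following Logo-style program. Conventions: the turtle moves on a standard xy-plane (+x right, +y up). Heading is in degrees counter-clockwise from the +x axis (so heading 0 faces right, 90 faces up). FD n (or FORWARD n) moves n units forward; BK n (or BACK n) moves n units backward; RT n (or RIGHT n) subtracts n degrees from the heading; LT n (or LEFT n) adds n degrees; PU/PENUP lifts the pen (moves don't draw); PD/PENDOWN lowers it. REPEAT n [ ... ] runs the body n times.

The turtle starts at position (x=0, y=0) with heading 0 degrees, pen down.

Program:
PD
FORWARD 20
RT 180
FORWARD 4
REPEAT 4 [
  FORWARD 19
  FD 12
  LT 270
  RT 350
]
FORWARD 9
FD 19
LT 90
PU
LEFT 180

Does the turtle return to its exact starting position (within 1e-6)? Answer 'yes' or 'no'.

Answer: no

Derivation:
Executing turtle program step by step:
Start: pos=(0,0), heading=0, pen down
PD: pen down
FD 20: (0,0) -> (20,0) [heading=0, draw]
RT 180: heading 0 -> 180
FD 4: (20,0) -> (16,0) [heading=180, draw]
REPEAT 4 [
  -- iteration 1/4 --
  FD 19: (16,0) -> (-3,0) [heading=180, draw]
  FD 12: (-3,0) -> (-15,0) [heading=180, draw]
  LT 270: heading 180 -> 90
  RT 350: heading 90 -> 100
  -- iteration 2/4 --
  FD 19: (-15,0) -> (-18.299,18.711) [heading=100, draw]
  FD 12: (-18.299,18.711) -> (-20.383,30.529) [heading=100, draw]
  LT 270: heading 100 -> 10
  RT 350: heading 10 -> 20
  -- iteration 3/4 --
  FD 19: (-20.383,30.529) -> (-2.529,37.027) [heading=20, draw]
  FD 12: (-2.529,37.027) -> (8.747,41.132) [heading=20, draw]
  LT 270: heading 20 -> 290
  RT 350: heading 290 -> 300
  -- iteration 4/4 --
  FD 19: (8.747,41.132) -> (18.247,24.677) [heading=300, draw]
  FD 12: (18.247,24.677) -> (24.247,14.285) [heading=300, draw]
  LT 270: heading 300 -> 210
  RT 350: heading 210 -> 220
]
FD 9: (24.247,14.285) -> (17.353,8.5) [heading=220, draw]
FD 19: (17.353,8.5) -> (2.798,-3.713) [heading=220, draw]
LT 90: heading 220 -> 310
PU: pen up
LT 180: heading 310 -> 130
Final: pos=(2.798,-3.713), heading=130, 12 segment(s) drawn

Start position: (0, 0)
Final position: (2.798, -3.713)
Distance = 4.649; >= 1e-6 -> NOT closed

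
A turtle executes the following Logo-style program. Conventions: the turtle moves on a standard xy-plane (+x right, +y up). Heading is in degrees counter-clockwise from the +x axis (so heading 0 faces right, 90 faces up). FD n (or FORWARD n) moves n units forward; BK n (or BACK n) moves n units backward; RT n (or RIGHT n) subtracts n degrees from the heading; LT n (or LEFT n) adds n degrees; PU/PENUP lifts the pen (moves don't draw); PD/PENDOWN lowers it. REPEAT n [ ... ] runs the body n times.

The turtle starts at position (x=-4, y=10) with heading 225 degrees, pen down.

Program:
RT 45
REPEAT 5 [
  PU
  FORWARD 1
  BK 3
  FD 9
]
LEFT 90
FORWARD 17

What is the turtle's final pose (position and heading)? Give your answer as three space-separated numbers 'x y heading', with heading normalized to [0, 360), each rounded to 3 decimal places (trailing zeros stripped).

Executing turtle program step by step:
Start: pos=(-4,10), heading=225, pen down
RT 45: heading 225 -> 180
REPEAT 5 [
  -- iteration 1/5 --
  PU: pen up
  FD 1: (-4,10) -> (-5,10) [heading=180, move]
  BK 3: (-5,10) -> (-2,10) [heading=180, move]
  FD 9: (-2,10) -> (-11,10) [heading=180, move]
  -- iteration 2/5 --
  PU: pen up
  FD 1: (-11,10) -> (-12,10) [heading=180, move]
  BK 3: (-12,10) -> (-9,10) [heading=180, move]
  FD 9: (-9,10) -> (-18,10) [heading=180, move]
  -- iteration 3/5 --
  PU: pen up
  FD 1: (-18,10) -> (-19,10) [heading=180, move]
  BK 3: (-19,10) -> (-16,10) [heading=180, move]
  FD 9: (-16,10) -> (-25,10) [heading=180, move]
  -- iteration 4/5 --
  PU: pen up
  FD 1: (-25,10) -> (-26,10) [heading=180, move]
  BK 3: (-26,10) -> (-23,10) [heading=180, move]
  FD 9: (-23,10) -> (-32,10) [heading=180, move]
  -- iteration 5/5 --
  PU: pen up
  FD 1: (-32,10) -> (-33,10) [heading=180, move]
  BK 3: (-33,10) -> (-30,10) [heading=180, move]
  FD 9: (-30,10) -> (-39,10) [heading=180, move]
]
LT 90: heading 180 -> 270
FD 17: (-39,10) -> (-39,-7) [heading=270, move]
Final: pos=(-39,-7), heading=270, 0 segment(s) drawn

Answer: -39 -7 270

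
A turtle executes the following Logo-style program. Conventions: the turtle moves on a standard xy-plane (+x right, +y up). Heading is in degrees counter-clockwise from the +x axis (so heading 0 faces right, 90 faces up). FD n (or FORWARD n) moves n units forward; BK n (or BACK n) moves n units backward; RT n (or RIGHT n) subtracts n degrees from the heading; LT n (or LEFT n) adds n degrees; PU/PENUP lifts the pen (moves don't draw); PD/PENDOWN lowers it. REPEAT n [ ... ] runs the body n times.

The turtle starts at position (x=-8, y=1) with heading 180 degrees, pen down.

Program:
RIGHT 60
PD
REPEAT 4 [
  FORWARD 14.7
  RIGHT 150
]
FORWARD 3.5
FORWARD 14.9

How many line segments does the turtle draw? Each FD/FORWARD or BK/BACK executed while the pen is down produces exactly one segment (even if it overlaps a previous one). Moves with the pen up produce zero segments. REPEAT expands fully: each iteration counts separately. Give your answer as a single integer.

Executing turtle program step by step:
Start: pos=(-8,1), heading=180, pen down
RT 60: heading 180 -> 120
PD: pen down
REPEAT 4 [
  -- iteration 1/4 --
  FD 14.7: (-8,1) -> (-15.35,13.731) [heading=120, draw]
  RT 150: heading 120 -> 330
  -- iteration 2/4 --
  FD 14.7: (-15.35,13.731) -> (-2.619,6.381) [heading=330, draw]
  RT 150: heading 330 -> 180
  -- iteration 3/4 --
  FD 14.7: (-2.619,6.381) -> (-17.319,6.381) [heading=180, draw]
  RT 150: heading 180 -> 30
  -- iteration 4/4 --
  FD 14.7: (-17.319,6.381) -> (-4.589,13.731) [heading=30, draw]
  RT 150: heading 30 -> 240
]
FD 3.5: (-4.589,13.731) -> (-6.339,10.699) [heading=240, draw]
FD 14.9: (-6.339,10.699) -> (-13.789,-2.204) [heading=240, draw]
Final: pos=(-13.789,-2.204), heading=240, 6 segment(s) drawn
Segments drawn: 6

Answer: 6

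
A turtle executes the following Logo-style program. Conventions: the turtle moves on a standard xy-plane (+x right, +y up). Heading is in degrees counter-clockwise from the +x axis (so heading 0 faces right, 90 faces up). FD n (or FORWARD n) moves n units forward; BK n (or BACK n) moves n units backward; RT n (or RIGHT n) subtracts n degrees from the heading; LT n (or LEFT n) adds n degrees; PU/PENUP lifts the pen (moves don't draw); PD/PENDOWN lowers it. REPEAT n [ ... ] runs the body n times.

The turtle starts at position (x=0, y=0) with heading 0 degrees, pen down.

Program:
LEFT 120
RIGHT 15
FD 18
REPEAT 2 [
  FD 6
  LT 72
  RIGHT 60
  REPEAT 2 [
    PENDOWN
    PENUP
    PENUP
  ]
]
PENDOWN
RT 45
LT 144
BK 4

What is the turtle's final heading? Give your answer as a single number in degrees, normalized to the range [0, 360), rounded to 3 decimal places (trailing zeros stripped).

Answer: 228

Derivation:
Executing turtle program step by step:
Start: pos=(0,0), heading=0, pen down
LT 120: heading 0 -> 120
RT 15: heading 120 -> 105
FD 18: (0,0) -> (-4.659,17.387) [heading=105, draw]
REPEAT 2 [
  -- iteration 1/2 --
  FD 6: (-4.659,17.387) -> (-6.212,23.182) [heading=105, draw]
  LT 72: heading 105 -> 177
  RT 60: heading 177 -> 117
  REPEAT 2 [
    -- iteration 1/2 --
    PD: pen down
    PU: pen up
    PU: pen up
    -- iteration 2/2 --
    PD: pen down
    PU: pen up
    PU: pen up
  ]
  -- iteration 2/2 --
  FD 6: (-6.212,23.182) -> (-8.936,28.528) [heading=117, move]
  LT 72: heading 117 -> 189
  RT 60: heading 189 -> 129
  REPEAT 2 [
    -- iteration 1/2 --
    PD: pen down
    PU: pen up
    PU: pen up
    -- iteration 2/2 --
    PD: pen down
    PU: pen up
    PU: pen up
  ]
]
PD: pen down
RT 45: heading 129 -> 84
LT 144: heading 84 -> 228
BK 4: (-8.936,28.528) -> (-6.259,31.501) [heading=228, draw]
Final: pos=(-6.259,31.501), heading=228, 3 segment(s) drawn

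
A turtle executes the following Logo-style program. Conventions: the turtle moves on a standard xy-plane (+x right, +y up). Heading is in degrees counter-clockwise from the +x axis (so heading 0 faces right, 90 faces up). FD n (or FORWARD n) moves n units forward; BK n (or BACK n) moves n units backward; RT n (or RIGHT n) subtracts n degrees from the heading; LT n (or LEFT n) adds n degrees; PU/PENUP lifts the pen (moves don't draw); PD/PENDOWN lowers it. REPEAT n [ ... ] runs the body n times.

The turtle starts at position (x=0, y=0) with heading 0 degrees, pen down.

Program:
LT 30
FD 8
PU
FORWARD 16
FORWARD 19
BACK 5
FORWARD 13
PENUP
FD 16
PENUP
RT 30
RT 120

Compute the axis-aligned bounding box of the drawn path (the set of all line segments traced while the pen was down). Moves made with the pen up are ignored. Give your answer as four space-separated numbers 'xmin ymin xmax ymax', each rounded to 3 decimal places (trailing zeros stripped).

Executing turtle program step by step:
Start: pos=(0,0), heading=0, pen down
LT 30: heading 0 -> 30
FD 8: (0,0) -> (6.928,4) [heading=30, draw]
PU: pen up
FD 16: (6.928,4) -> (20.785,12) [heading=30, move]
FD 19: (20.785,12) -> (37.239,21.5) [heading=30, move]
BK 5: (37.239,21.5) -> (32.909,19) [heading=30, move]
FD 13: (32.909,19) -> (44.167,25.5) [heading=30, move]
PU: pen up
FD 16: (44.167,25.5) -> (58.024,33.5) [heading=30, move]
PU: pen up
RT 30: heading 30 -> 0
RT 120: heading 0 -> 240
Final: pos=(58.024,33.5), heading=240, 1 segment(s) drawn

Segment endpoints: x in {0, 6.928}, y in {0, 4}
xmin=0, ymin=0, xmax=6.928, ymax=4

Answer: 0 0 6.928 4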